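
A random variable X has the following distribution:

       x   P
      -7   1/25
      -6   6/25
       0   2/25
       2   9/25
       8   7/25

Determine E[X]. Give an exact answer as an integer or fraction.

E[X] = (1/25)·(-7) + (6/25)·(-6) + (2/25)·0 + (9/25)·2 + (7/25)·8
     = 31/25

31/25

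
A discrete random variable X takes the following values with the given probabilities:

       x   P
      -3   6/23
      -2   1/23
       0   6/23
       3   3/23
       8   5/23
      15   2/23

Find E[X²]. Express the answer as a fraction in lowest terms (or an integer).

E[X²] = (6/23)·9 + (1/23)·4 + (6/23)·0 + (3/23)·9 + (5/23)·64 + (2/23)·225
     = 855/23

855/23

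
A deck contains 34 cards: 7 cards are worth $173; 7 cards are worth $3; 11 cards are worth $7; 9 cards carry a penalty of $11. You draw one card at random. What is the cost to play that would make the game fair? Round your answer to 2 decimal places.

$35.59

E[payout] = (7/34)·173 + (7/34)·3 + (11/34)·7 + (9/34)·(-11) = 605/17
Fair fee = E[payout] = 605/17 ≈ $35.59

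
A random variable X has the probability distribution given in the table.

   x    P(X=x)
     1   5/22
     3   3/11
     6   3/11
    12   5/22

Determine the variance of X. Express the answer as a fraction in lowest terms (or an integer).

E[X] = (5/22)·1 + (3/11)·3 + (3/11)·6 + (5/22)·12 = 119/22
E[X²] = (5/22)·1 + (3/11)·9 + (3/11)·36 + (5/22)·144 = 995/22
Var(X) = 995/22 − (119/22)² = 7729/484

7729/484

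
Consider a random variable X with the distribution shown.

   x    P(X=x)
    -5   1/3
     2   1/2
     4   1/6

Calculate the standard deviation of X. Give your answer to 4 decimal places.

E[X] = 0, E[X²] = 13
Var(X) = E[X²] − (E[X])² = 13 − 0 = 13
SD(X) = √(13) ≈ 3.6056

3.6056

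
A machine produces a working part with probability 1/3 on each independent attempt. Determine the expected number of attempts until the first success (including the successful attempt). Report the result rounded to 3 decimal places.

3.000

For a geometric distribution, E[trials] = 1/p = 1/(1/3) = 3.
≈ 3.000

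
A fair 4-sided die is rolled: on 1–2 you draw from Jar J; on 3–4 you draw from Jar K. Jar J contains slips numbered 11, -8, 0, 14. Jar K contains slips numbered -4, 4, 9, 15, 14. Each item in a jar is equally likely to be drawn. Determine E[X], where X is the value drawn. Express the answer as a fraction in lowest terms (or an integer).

237/40

E[X | Jar J] = (11 − 8 + 0 + 14)/4 = 17/4
E[X | Jar K] = (-4 + 4 + 9 + 15 + 14)/5 = 38/5
E[X] = (1/2)·17/4 + (1/2)·38/5 = 237/40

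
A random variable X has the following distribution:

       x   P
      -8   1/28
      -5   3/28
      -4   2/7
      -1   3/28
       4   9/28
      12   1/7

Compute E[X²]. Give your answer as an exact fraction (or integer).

495/14

E[X²] = (1/28)·64 + (3/28)·25 + (2/7)·16 + (3/28)·1 + (9/28)·16 + (1/7)·144
     = 495/14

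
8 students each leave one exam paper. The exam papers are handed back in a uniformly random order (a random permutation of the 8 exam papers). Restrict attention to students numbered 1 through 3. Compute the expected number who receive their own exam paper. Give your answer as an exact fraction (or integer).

3/8

Let Xᵢ = 1 if person i gets their own exam paper. For each i, P(Xᵢ=1) = 1/8.
By linearity of expectation, E[X₁+…+X_3] = 3·(1/8) = 3/8.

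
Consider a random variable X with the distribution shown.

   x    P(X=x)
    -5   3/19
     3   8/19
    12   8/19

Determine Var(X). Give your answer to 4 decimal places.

37.8283

E[X] = (3/19)·(-5) + (8/19)·3 + (8/19)·12 = 105/19
E[X²] = (3/19)·25 + (8/19)·9 + (8/19)·144 = 1299/19
Var(X) = 1299/19 − (105/19)² = 13656/361 ≈ 37.8283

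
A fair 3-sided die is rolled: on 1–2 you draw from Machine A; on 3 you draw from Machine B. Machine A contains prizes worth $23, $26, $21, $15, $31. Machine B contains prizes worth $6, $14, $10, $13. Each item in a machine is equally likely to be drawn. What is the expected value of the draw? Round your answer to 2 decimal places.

E[X | Machine A] = (23 + 26 + 21 + 15 + 31)/5 = 116/5
E[X | Machine B] = (6 + 14 + 10 + 13)/4 = 43/4
E[X] = (2/3)·116/5 + (1/3)·43/4 = 381/20 ≈ 19.05

$19.05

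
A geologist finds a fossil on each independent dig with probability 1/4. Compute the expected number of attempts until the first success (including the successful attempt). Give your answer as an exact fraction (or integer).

For a geometric distribution, E[trials] = 1/p = 1/(1/4) = 4.

4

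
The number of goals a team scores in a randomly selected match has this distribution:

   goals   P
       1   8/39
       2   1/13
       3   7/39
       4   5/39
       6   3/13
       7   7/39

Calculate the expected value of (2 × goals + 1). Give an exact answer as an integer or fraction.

E[2x+1] = (8/39)·3 + (1/13)·5 + (7/39)·7 + (5/39)·9 + (3/13)·13 + (7/39)·15
     = 355/39

355/39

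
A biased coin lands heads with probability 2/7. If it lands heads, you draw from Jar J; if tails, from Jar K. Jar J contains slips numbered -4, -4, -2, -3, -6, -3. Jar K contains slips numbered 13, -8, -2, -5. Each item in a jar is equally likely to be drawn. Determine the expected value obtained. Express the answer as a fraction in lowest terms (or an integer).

-59/42

E[X | Jar J] = (-4 − 4 − 2 − 3 − 6 − 3)/6 = -11/3
E[X | Jar K] = (13 − 8 − 2 − 5)/4 = -1/2
E[X] = (2/7)·(-11/3) + (5/7)·(-1/2) = -59/42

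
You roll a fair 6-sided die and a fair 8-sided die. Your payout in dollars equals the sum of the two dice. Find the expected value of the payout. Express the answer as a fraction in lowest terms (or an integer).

Distribution of the sum of the two dice: 2 w.p. 1/48, 3 w.p. 1/24, 4 w.p. 1/16, 5 w.p. 1/12, 6 w.p. 5/48, 7 w.p. 1/8, …
E[payout] = (1/48)·2 + (1/24)·3 + (1/16)·4 + (1/12)·5 + (5/48)·6 + (1/8)·7 + (1/8)·8 + (1/8)·9 + (5/48)·10 + (1/12)·11 + (1/16)·12 + (1/24)·13 + (1/48)·14 = 8

$8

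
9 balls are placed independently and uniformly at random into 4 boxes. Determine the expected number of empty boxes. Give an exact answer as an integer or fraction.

19683/65536

Let Xⱼ=1 if box j is empty. P(Xⱼ=1) = ((4-1)/4)^9 = 19683/262144.
By linearity, E[#empty] = 4·19683/262144 = 19683/65536.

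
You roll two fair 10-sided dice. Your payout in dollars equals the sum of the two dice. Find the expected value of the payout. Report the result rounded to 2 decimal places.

Distribution of the sum of the two dice: 2 w.p. 1/100, 3 w.p. 1/50, 4 w.p. 3/100, 5 w.p. 1/25, 6 w.p. 1/20, 7 w.p. 3/50, …
E[payout] = (1/100)·2 + (1/50)·3 + (3/100)·4 + (1/25)·5 + (1/20)·6 + (3/50)·7 + (7/100)·8 + (2/25)·9 + (9/100)·10 + (1/10)·11 + (9/100)·12 + (2/25)·13 + (7/100)·14 + (3/50)·15 + (1/20)·16 + (1/25)·17 + (3/100)·18 + (1/50)·19 + (1/100)·20 = 11
≈ $11.00

$11.00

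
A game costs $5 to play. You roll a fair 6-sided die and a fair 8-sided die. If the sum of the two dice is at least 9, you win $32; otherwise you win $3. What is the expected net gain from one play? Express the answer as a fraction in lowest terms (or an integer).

171/16 dollars

E[payout] = (9/16)·3 + (7/16)·32 = 251/16
Expected profit = 251/16 − 5 = 171/16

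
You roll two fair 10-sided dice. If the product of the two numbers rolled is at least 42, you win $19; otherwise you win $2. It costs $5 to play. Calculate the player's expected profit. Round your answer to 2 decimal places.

$1.76

E[payout] = (18/25)·2 + (7/25)·19 = 169/25
Expected profit = 169/25 − 5 = 44/25 ≈ $1.76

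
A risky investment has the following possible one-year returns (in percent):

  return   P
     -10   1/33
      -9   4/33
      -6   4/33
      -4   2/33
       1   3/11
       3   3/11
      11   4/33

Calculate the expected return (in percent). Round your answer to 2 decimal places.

E[X] = (1/33)·(-10) + (4/33)·(-9) + (4/33)·(-6) + (2/33)·(-4) + (3/11)·1 + (3/11)·3 + (4/33)·11
     = 2/33 ≈ 0.06

0.06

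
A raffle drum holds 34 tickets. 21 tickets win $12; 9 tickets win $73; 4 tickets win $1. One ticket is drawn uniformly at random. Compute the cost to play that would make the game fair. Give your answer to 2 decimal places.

E[payout] = (21/34)·12 + (9/34)·73 + (4/34)·1 = 913/34
Fair fee = E[payout] = 913/34 ≈ $26.85

$26.85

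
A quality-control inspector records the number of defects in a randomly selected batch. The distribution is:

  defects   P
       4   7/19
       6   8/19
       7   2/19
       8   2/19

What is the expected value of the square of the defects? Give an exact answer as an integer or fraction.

E[X²] = (7/19)·16 + (8/19)·36 + (2/19)·49 + (2/19)·64
     = 626/19

626/19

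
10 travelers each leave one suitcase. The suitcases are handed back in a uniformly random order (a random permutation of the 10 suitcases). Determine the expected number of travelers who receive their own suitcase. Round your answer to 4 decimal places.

Let Xᵢ = 1 if person i gets their own suitcase. For each i, P(Xᵢ=1) = 1/10.
By linearity of expectation, E[X₁+…+X_10] = 10·(1/10) = 1.
≈ 1.0000

1.0000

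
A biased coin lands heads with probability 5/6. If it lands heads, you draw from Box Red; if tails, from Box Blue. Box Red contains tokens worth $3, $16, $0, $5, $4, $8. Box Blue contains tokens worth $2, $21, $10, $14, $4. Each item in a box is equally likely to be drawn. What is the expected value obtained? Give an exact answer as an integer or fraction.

E[X | Box Red] = (3 + 16 + 0 + 5 + 4 + 8)/6 = 6
E[X | Box Blue] = (2 + 21 + 10 + 14 + 4)/5 = 51/5
E[X] = (5/6)·6 + (1/6)·51/5 = 67/10

67/10 dollars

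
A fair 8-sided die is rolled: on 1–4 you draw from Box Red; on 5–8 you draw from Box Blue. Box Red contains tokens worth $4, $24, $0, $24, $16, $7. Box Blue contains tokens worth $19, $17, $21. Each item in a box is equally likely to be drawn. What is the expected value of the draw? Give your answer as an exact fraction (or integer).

E[X | Box Red] = (4 + 24 + 0 + 24 + 16 + 7)/6 = 25/2
E[X | Box Blue] = (19 + 17 + 21)/3 = 19
E[X] = (1/2)·25/2 + (1/2)·19 = 63/4

63/4 dollars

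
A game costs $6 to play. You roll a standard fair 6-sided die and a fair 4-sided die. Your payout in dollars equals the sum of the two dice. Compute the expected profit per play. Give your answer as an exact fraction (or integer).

Distribution of the sum of the two dice: 2 w.p. 1/24, 3 w.p. 1/12, 4 w.p. 1/8, 5 w.p. 1/6, 6 w.p. 1/6, 7 w.p. 1/6, …
E[payout] = (1/24)·2 + (1/12)·3 + (1/8)·4 + (1/6)·5 + (1/6)·6 + (1/6)·7 + (1/8)·8 + (1/12)·9 + (1/24)·10 = 6
Expected profit = 6 − 6 = 0

$0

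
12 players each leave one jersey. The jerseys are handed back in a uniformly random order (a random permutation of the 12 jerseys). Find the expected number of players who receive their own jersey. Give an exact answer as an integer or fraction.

1

Let Xᵢ = 1 if person i gets their own jersey. For each i, P(Xᵢ=1) = 1/12.
By linearity of expectation, E[X₁+…+X_12] = 12·(1/12) = 1.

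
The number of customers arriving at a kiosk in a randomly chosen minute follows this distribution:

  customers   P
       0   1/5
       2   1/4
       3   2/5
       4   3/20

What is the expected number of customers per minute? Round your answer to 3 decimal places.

2.300

E[X] = (1/5)·0 + (1/4)·2 + (2/5)·3 + (3/20)·4
     = 23/10 ≈ 2.300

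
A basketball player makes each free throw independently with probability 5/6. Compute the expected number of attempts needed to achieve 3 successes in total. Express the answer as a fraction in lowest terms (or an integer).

By linearity (sum of 3 independent geometric waits), E[trials] = 3/p = 3/(5/6) = 18/5.

18/5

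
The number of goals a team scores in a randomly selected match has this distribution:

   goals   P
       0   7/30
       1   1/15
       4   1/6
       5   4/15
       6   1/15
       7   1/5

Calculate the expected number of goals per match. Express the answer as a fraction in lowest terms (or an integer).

E[X] = (7/30)·0 + (1/15)·1 + (1/6)·4 + (4/15)·5 + (1/15)·6 + (1/5)·7
     = 58/15

58/15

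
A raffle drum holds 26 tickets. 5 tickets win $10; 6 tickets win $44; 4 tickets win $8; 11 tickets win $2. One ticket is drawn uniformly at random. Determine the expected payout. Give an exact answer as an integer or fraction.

184/13 dollars

E[payout] = (5/26)·10 + (6/26)·44 + (4/26)·8 + (11/26)·2 = 184/13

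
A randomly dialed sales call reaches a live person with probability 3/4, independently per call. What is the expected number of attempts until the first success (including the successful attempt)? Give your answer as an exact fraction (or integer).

4/3

For a geometric distribution, E[trials] = 1/p = 1/(3/4) = 4/3.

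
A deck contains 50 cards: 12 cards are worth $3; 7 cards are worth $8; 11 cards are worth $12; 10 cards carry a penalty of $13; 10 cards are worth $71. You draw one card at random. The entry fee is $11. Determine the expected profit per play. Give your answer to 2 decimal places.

$5.08

E[payout] = (12/50)·3 + (7/50)·8 + (11/50)·12 + (10/50)·(-13) + (10/50)·71 = 402/25
Expected profit = 402/25 − 11 = 127/25 ≈ $5.08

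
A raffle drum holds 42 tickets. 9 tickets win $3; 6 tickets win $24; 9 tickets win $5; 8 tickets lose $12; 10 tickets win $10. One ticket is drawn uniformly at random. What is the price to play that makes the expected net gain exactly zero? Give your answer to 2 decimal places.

$5.24

E[payout] = (9/42)·3 + (6/42)·24 + (9/42)·5 + (8/42)·(-12) + (10/42)·10 = 110/21
Fair fee = E[payout] = 110/21 ≈ $5.24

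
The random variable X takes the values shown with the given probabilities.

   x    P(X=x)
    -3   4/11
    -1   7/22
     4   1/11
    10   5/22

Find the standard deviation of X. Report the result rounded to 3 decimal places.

E[X] = 27/22, E[X²] = 611/22
Var(X) = E[X²] − (E[X])² = 611/22 − 729/484 = 12713/484
SD(X) = √(12713/484) ≈ 5.125

5.125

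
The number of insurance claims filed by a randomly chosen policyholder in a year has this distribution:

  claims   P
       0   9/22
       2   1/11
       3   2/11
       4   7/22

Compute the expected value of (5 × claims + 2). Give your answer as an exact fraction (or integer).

12

E[5x+2] = (9/22)·2 + (1/11)·12 + (2/11)·17 + (7/22)·22
     = 12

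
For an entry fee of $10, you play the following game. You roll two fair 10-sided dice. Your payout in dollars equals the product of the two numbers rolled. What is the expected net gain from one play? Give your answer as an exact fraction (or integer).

81/4 dollars

Distribution of the product of the two numbers rolled: 1 w.p. 1/100, 2 w.p. 1/50, 3 w.p. 1/50, 4 w.p. 3/100, 5 w.p. 1/50, 6 w.p. 1/25, …
E[payout] = (1/100)·1 + (1/50)·2 + (1/50)·3 + (3/100)·4 + (1/50)·5 + (1/25)·6 + (1/50)·7 + (1/25)·8 + (3/100)·9 + (1/25)·10 + (1/25)·12 + (1/50)·14 + (1/50)·15 + (3/100)·16 + (1/25)·18 + (1/25)·20 + (1/50)·21 + (1/25)·24 + (1/100)·25 + (1/50)·27 + (1/50)·28 + (1/25)·30 + (1/50)·32 + (1/50)·35 + (3/100)·36 + (1/25)·40 + (1/50)·42 + (1/50)·45 + (1/50)·48 + (1/100)·49 + (1/50)·50 + (1/50)·54 + (1/50)·56 + (1/50)·60 + (1/50)·63 + (1/100)·64 + (1/50)·70 + (1/50)·72 + (1/50)·80 + (1/100)·81 + (1/50)·90 + (1/100)·100 = 121/4
Expected profit = 121/4 − 10 = 81/4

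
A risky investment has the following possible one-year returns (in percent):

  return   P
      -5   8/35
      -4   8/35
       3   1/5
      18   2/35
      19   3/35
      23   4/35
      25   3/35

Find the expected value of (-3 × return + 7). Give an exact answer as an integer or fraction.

-382/35

E[-3x+7] = (8/35)·22 + (8/35)·19 + (1/5)·(-2) + (2/35)·(-47) + (3/35)·(-50) + (4/35)·(-62) + (3/35)·(-68)
     = -382/35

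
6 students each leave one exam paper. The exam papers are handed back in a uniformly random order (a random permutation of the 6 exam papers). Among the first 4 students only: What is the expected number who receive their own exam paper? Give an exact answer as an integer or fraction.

Let Xᵢ = 1 if person i gets their own exam paper. For each i, P(Xᵢ=1) = 1/6.
By linearity of expectation, E[X₁+…+X_4] = 4·(1/6) = 2/3.

2/3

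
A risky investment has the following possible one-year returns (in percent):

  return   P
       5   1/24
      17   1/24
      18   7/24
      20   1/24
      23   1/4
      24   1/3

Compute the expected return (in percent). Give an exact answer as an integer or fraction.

E[X] = (1/24)·5 + (1/24)·17 + (7/24)·18 + (1/24)·20 + (1/4)·23 + (1/3)·24
     = 83/4

83/4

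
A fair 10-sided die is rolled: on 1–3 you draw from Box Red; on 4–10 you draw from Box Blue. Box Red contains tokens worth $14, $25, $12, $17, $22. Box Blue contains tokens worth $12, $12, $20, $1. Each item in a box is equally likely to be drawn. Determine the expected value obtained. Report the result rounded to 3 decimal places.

E[X | Box Red] = (14 + 25 + 12 + 17 + 22)/5 = 18
E[X | Box Blue] = (12 + 12 + 20 + 1)/4 = 45/4
E[X] = (3/10)·18 + (7/10)·45/4 = 531/40 ≈ 13.275

$13.275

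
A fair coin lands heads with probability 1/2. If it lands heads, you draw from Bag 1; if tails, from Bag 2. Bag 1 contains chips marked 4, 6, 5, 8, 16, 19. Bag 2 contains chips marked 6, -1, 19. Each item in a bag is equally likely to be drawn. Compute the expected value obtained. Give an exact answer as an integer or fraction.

53/6

E[X | Bag 1] = (4 + 6 + 5 + 8 + 16 + 19)/6 = 29/3
E[X | Bag 2] = (6 − 1 + 19)/3 = 8
E[X] = (1/2)·29/3 + (1/2)·8 = 53/6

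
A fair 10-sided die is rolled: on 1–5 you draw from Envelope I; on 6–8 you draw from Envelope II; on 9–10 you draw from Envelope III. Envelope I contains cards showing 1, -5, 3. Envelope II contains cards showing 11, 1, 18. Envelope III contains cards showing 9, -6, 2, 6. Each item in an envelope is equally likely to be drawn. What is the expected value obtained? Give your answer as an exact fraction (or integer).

E[X | Envelope I] = (1 − 5 + 3)/3 = -1/3
E[X | Envelope II] = (11 + 1 + 18)/3 = 10
E[X | Envelope III] = (9 − 6 + 2 + 6)/4 = 11/4
E[X] = (1/2)·(-1/3) + (3/10)·10 + (1/5)·11/4 = 203/60

203/60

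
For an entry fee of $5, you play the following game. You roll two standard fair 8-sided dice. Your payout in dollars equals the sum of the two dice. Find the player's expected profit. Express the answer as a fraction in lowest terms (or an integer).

$4

Distribution of the sum of the two dice: 2 w.p. 1/64, 3 w.p. 1/32, 4 w.p. 3/64, 5 w.p. 1/16, 6 w.p. 5/64, 7 w.p. 3/32, …
E[payout] = (1/64)·2 + (1/32)·3 + (3/64)·4 + (1/16)·5 + (5/64)·6 + (3/32)·7 + (7/64)·8 + (1/8)·9 + (7/64)·10 + (3/32)·11 + (5/64)·12 + (1/16)·13 + (3/64)·14 + (1/32)·15 + (1/64)·16 = 9
Expected profit = 9 − 5 = 4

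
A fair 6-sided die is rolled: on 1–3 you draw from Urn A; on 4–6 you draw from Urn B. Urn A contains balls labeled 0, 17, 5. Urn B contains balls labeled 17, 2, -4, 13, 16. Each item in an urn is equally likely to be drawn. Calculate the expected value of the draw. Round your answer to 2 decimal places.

8.07

E[X | Urn A] = (0 + 17 + 5)/3 = 22/3
E[X | Urn B] = (17 + 2 − 4 + 13 + 16)/5 = 44/5
E[X] = (1/2)·22/3 + (1/2)·44/5 = 121/15 ≈ 8.07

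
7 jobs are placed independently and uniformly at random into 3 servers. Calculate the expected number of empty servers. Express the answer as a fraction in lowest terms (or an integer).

Let Xⱼ=1 if server j is empty. P(Xⱼ=1) = ((3-1)/3)^7 = 128/2187.
By linearity, E[#empty] = 3·128/2187 = 128/729.

128/729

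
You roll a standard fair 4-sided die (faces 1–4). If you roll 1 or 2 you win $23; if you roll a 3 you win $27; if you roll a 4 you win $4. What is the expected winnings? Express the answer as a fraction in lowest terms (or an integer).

E[payout] = (1/4)·4 + (1/2)·23 + (1/4)·27 = 77/4

77/4 dollars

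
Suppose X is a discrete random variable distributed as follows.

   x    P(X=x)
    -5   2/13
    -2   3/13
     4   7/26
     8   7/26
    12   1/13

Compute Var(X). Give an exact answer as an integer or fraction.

4874/169

E[X] = (2/13)·(-5) + (3/13)·(-2) + (7/26)·4 + (7/26)·8 + (1/13)·12 = 38/13
E[X²] = (2/13)·25 + (3/13)·4 + (7/26)·16 + (7/26)·64 + (1/13)·144 = 486/13
Var(X) = 486/13 − (38/13)² = 4874/169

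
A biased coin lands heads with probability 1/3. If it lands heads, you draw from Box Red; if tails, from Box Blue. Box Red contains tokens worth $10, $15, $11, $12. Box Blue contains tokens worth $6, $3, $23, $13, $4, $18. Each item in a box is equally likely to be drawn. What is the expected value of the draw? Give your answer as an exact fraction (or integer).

103/9 dollars

E[X | Box Red] = (10 + 15 + 11 + 12)/4 = 12
E[X | Box Blue] = (6 + 3 + 23 + 13 + 4 + 18)/6 = 67/6
E[X] = (1/3)·12 + (2/3)·67/6 = 103/9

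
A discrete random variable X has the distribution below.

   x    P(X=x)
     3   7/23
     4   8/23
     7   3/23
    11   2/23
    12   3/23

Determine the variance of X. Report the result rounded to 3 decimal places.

11.062

E[X] = (7/23)·3 + (8/23)·4 + (3/23)·7 + (2/23)·11 + (3/23)·12 = 132/23
E[X²] = (7/23)·9 + (8/23)·16 + (3/23)·49 + (2/23)·121 + (3/23)·144 = 44
Var(X) = 44 − (132/23)² = 5852/529 ≈ 11.062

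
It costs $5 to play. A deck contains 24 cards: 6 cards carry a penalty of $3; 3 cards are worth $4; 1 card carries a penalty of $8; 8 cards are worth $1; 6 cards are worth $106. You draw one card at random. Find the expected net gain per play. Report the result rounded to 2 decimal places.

E[payout] = (6/24)·(-3) + (3/24)·4 + (1/24)·(-8) + (8/24)·1 + (6/24)·106 = 105/4
Expected profit = 105/4 − 5 = 85/4 ≈ $21.25

$21.25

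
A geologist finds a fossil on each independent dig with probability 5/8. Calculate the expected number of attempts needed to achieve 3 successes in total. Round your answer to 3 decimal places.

4.800

By linearity (sum of 3 independent geometric waits), E[trials] = 3/p = 3/(5/8) = 24/5.
≈ 4.800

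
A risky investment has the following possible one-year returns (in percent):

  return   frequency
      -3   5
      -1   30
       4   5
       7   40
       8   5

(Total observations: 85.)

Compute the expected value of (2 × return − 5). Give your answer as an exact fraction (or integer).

Total = 85, so P(return=-3) = 5/85, etc.
E[2x-5] = (1/17)·(-11) + (6/17)·(-7) + (1/17)·3 + (8/17)·9 + (1/17)·11
     = 33/17

33/17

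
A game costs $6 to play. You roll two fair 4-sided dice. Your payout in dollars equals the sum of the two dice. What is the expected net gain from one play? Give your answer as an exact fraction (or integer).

-$1

Distribution of the sum of the two dice: 2 w.p. 1/16, 3 w.p. 1/8, 4 w.p. 3/16, 5 w.p. 1/4, 6 w.p. 3/16, 7 w.p. 1/8, …
E[payout] = (1/16)·2 + (1/8)·3 + (3/16)·4 + (1/4)·5 + (3/16)·6 + (1/8)·7 + (1/16)·8 = 5
Expected profit = 5 − 6 = -1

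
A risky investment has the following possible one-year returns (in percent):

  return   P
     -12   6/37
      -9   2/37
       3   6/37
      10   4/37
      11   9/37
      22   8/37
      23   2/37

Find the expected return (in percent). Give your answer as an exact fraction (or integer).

E[X] = (6/37)·(-12) + (2/37)·(-9) + (6/37)·3 + (4/37)·10 + (9/37)·11 + (8/37)·22 + (2/37)·23
     = 289/37

289/37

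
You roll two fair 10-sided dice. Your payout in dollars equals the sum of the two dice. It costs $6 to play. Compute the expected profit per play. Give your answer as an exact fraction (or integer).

$5

Distribution of the sum of the two dice: 2 w.p. 1/100, 3 w.p. 1/50, 4 w.p. 3/100, 5 w.p. 1/25, 6 w.p. 1/20, 7 w.p. 3/50, …
E[payout] = (1/100)·2 + (1/50)·3 + (3/100)·4 + (1/25)·5 + (1/20)·6 + (3/50)·7 + (7/100)·8 + (2/25)·9 + (9/100)·10 + (1/10)·11 + (9/100)·12 + (2/25)·13 + (7/100)·14 + (3/50)·15 + (1/20)·16 + (1/25)·17 + (3/100)·18 + (1/50)·19 + (1/100)·20 = 11
Expected profit = 11 − 6 = 5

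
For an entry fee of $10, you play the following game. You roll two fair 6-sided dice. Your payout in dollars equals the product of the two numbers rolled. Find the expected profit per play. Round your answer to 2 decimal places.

$2.25

Distribution of the product of the two numbers rolled: 1 w.p. 1/36, 2 w.p. 1/18, 3 w.p. 1/18, 4 w.p. 1/12, 5 w.p. 1/18, 6 w.p. 1/9, …
E[payout] = (1/36)·1 + (1/18)·2 + (1/18)·3 + (1/12)·4 + (1/18)·5 + (1/9)·6 + (1/18)·8 + (1/36)·9 + (1/18)·10 + (1/9)·12 + (1/18)·15 + (1/36)·16 + (1/18)·18 + (1/18)·20 + (1/18)·24 + (1/36)·25 + (1/18)·30 + (1/36)·36 = 49/4
Expected profit = 49/4 − 10 = 9/4 ≈ $2.25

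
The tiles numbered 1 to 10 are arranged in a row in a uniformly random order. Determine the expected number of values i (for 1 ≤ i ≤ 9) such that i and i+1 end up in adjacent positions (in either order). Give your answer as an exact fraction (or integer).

For each i ∈ {1,…,9}, let Xᵢ = 1 if i and i+1 are adjacent. P(Xᵢ=1) = 2·(10−1)!/10! = 2/10.
By linearity, E[ΣXᵢ] = (9)·(2/10) = 9/5.

9/5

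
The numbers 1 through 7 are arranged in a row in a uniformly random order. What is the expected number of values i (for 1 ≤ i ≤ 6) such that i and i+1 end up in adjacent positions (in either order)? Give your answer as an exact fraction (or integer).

12/7

For each i ∈ {1,…,6}, let Xᵢ = 1 if i and i+1 are adjacent. P(Xᵢ=1) = 2·(7−1)!/7! = 2/7.
By linearity, E[ΣXᵢ] = (6)·(2/7) = 12/7.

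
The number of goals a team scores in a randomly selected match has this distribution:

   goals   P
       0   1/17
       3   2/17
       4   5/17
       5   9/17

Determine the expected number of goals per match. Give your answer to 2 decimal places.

4.18

E[X] = (1/17)·0 + (2/17)·3 + (5/17)·4 + (9/17)·5
     = 71/17 ≈ 4.18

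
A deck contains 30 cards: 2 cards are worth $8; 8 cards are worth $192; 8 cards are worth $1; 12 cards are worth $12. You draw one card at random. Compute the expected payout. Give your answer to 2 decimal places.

E[payout] = (2/30)·8 + (8/30)·192 + (8/30)·1 + (12/30)·12 = 284/5
≈ $56.80

$56.80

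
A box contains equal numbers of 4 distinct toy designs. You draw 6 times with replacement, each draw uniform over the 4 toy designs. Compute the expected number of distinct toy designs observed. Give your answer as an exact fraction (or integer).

3367/1024

Let Xⱼ=1 if type j appears at least once. P(Xⱼ=1) = 1 − ((4−1)/4)^6 = 3367/4096.
E[#distinct] = 4·3367/4096 = 3367/1024.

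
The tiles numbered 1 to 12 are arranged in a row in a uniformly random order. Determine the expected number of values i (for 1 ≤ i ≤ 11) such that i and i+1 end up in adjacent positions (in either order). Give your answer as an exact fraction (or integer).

11/6

For each i ∈ {1,…,11}, let Xᵢ = 1 if i and i+1 are adjacent. P(Xᵢ=1) = 2·(12−1)!/12! = 2/12.
By linearity, E[ΣXᵢ] = (11)·(2/12) = 11/6.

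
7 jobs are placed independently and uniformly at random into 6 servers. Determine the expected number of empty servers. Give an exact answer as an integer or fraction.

Let Xⱼ=1 if server j is empty. P(Xⱼ=1) = ((6-1)/6)^7 = 78125/279936.
By linearity, E[#empty] = 6·78125/279936 = 78125/46656.

78125/46656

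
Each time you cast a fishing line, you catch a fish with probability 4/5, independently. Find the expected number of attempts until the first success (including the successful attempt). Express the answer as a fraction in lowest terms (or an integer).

5/4

For a geometric distribution, E[trials] = 1/p = 1/(4/5) = 5/4.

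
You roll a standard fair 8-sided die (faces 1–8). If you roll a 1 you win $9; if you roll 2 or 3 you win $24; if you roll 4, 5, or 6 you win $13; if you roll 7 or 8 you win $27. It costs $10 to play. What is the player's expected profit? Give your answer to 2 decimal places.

$8.75

E[payout] = (1/8)·9 + (3/8)·13 + (1/4)·24 + (1/4)·27 = 75/4
Expected profit = 75/4 − 10 = 35/4 ≈ $8.75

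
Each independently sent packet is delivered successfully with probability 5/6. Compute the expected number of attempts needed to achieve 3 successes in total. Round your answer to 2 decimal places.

By linearity (sum of 3 independent geometric waits), E[trials] = 3/p = 3/(5/6) = 18/5.
≈ 3.60

3.60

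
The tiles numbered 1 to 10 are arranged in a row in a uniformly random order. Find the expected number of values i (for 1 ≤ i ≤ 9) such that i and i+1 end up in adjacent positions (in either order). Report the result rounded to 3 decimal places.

For each i ∈ {1,…,9}, let Xᵢ = 1 if i and i+1 are adjacent. P(Xᵢ=1) = 2·(10−1)!/10! = 2/10.
By linearity, E[ΣXᵢ] = (9)·(2/10) = 9/5.
≈ 1.800

1.800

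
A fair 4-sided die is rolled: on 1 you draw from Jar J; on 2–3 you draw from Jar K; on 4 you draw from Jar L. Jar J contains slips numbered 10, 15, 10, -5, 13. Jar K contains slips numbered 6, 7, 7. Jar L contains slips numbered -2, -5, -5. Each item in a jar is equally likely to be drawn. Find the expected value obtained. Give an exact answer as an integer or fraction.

E[X | Jar J] = (10 + 15 + 10 − 5 + 13)/5 = 43/5
E[X | Jar K] = (6 + 7 + 7)/3 = 20/3
E[X | Jar L] = (-2 − 5 − 5)/3 = -4
E[X] = (1/4)·43/5 + (1/2)·20/3 + (1/4)·(-4) = 269/60

269/60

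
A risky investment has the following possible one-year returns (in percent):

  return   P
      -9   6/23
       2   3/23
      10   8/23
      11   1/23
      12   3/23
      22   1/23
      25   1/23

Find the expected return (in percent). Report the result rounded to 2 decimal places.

5.48

E[X] = (6/23)·(-9) + (3/23)·2 + (8/23)·10 + (1/23)·11 + (3/23)·12 + (1/23)·22 + (1/23)·25
     = 126/23 ≈ 5.48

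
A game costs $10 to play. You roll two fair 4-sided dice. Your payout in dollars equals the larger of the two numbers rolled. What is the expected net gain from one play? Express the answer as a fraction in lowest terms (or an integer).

Distribution of the larger of the two numbers rolled: 1 w.p. 1/16, 2 w.p. 3/16, 3 w.p. 5/16, 4 w.p. 7/16
E[payout] = (1/16)·1 + (3/16)·2 + (5/16)·3 + (7/16)·4 = 25/8
Expected profit = 25/8 − 10 = -55/8

-55/8 dollars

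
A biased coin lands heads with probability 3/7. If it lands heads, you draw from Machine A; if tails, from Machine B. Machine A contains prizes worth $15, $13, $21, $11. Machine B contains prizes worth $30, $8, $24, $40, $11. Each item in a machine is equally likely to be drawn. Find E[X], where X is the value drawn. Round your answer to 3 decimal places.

$19.343

E[X | Machine A] = (15 + 13 + 21 + 11)/4 = 15
E[X | Machine B] = (30 + 8 + 24 + 40 + 11)/5 = 113/5
E[X] = (3/7)·15 + (4/7)·113/5 = 677/35 ≈ 19.343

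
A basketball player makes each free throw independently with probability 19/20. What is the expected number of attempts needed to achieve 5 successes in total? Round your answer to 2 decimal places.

5.26

By linearity (sum of 5 independent geometric waits), E[trials] = 5/p = 5/(19/20) = 100/19.
≈ 5.26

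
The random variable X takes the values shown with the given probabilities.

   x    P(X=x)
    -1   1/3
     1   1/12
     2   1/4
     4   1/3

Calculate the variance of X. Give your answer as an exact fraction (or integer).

611/144

E[X] = (1/3)·(-1) + (1/12)·1 + (1/4)·2 + (1/3)·4 = 19/12
E[X²] = (1/3)·1 + (1/12)·1 + (1/4)·4 + (1/3)·16 = 27/4
Var(X) = 27/4 − (19/12)² = 611/144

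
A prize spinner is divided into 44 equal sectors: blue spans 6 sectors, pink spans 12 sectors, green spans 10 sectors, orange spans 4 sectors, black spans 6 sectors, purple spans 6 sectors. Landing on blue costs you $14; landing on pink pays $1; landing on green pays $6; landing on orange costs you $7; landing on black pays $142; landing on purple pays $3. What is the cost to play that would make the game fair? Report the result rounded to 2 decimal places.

$18.86

E[payout] = (6/44)·(-14) + (12/44)·1 + (10/44)·6 + (4/44)·(-7) + (6/44)·142 + (6/44)·3 = 415/22
Fair fee = E[payout] = 415/22 ≈ $18.86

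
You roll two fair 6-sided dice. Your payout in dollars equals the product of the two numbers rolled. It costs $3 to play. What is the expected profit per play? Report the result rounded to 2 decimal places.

Distribution of the product of the two numbers rolled: 1 w.p. 1/36, 2 w.p. 1/18, 3 w.p. 1/18, 4 w.p. 1/12, 5 w.p. 1/18, 6 w.p. 1/9, …
E[payout] = (1/36)·1 + (1/18)·2 + (1/18)·3 + (1/12)·4 + (1/18)·5 + (1/9)·6 + (1/18)·8 + (1/36)·9 + (1/18)·10 + (1/9)·12 + (1/18)·15 + (1/36)·16 + (1/18)·18 + (1/18)·20 + (1/18)·24 + (1/36)·25 + (1/18)·30 + (1/36)·36 = 49/4
Expected profit = 49/4 − 3 = 37/4 ≈ $9.25

$9.25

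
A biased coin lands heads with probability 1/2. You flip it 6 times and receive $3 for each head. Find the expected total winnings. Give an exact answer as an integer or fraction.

E[#heads] = 6·1/2 = 3 (linearity over flips).
E[winnings] = 3·3 = 9.

$9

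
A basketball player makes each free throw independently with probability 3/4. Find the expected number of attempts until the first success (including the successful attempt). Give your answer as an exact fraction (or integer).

4/3

For a geometric distribution, E[trials] = 1/p = 1/(3/4) = 4/3.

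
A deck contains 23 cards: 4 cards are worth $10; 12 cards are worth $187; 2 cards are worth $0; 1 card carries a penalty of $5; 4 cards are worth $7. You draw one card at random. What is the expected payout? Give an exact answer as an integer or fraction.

2307/23 dollars

E[payout] = (4/23)·10 + (12/23)·187 + (2/23)·0 + (1/23)·(-5) + (4/23)·7 = 2307/23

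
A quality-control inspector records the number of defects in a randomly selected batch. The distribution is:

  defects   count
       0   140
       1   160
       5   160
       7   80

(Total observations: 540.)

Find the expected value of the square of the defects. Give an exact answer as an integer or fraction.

Total = 540, so P(defects=0) = 140/540, etc.
E[X²] = (7/27)·0 + (8/27)·1 + (8/27)·25 + (4/27)·49
     = 404/27

404/27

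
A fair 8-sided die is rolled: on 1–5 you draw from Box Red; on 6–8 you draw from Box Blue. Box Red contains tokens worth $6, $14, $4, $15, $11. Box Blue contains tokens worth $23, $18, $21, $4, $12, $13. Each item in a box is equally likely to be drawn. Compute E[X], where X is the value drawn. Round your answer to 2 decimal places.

$11.94

E[X | Box Red] = (6 + 14 + 4 + 15 + 11)/5 = 10
E[X | Box Blue] = (23 + 18 + 21 + 4 + 12 + 13)/6 = 91/6
E[X] = (5/8)·10 + (3/8)·91/6 = 191/16 ≈ 11.94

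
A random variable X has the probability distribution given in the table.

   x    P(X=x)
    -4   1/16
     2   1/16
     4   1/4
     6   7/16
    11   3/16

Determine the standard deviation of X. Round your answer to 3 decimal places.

E[X] = 89/16, E[X²] = 699/16
Var(X) = E[X²] − (E[X])² = 699/16 − 7921/256 = 3263/256
SD(X) = √(3263/256) ≈ 3.570

3.570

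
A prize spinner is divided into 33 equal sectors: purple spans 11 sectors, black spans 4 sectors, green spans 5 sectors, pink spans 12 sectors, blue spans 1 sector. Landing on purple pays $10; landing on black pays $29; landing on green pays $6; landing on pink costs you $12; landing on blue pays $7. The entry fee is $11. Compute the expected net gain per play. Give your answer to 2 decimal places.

-$7.39

E[payout] = (11/33)·10 + (4/33)·29 + (5/33)·6 + (12/33)·(-12) + (1/33)·7 = 119/33
Expected profit = 119/33 − 11 = -244/33 ≈ -$7.39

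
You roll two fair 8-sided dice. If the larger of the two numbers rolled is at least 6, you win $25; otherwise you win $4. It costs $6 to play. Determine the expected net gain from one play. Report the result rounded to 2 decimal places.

$10.80

E[payout] = (25/64)·4 + (39/64)·25 = 1075/64
Expected profit = 1075/64 − 6 = 691/64 ≈ $10.80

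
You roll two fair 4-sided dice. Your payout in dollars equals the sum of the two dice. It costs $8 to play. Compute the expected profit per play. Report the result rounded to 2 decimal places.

-$3.00

Distribution of the sum of the two dice: 2 w.p. 1/16, 3 w.p. 1/8, 4 w.p. 3/16, 5 w.p. 1/4, 6 w.p. 3/16, 7 w.p. 1/8, …
E[payout] = (1/16)·2 + (1/8)·3 + (3/16)·4 + (1/4)·5 + (3/16)·6 + (1/8)·7 + (1/16)·8 = 5
Expected profit = 5 − 8 = -3 ≈ -$3.00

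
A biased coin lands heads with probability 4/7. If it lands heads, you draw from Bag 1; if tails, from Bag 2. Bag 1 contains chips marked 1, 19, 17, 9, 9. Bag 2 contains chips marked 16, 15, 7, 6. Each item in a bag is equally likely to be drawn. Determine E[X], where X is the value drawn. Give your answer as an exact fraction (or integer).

11

E[X | Bag 1] = (1 + 19 + 17 + 9 + 9)/5 = 11
E[X | Bag 2] = (16 + 15 + 7 + 6)/4 = 11
E[X] = (4/7)·11 + (3/7)·11 = 11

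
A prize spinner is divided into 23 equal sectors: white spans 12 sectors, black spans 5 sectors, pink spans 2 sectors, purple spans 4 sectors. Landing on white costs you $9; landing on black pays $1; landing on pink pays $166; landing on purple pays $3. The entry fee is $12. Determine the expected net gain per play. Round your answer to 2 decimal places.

-$1.52

E[payout] = (12/23)·(-9) + (5/23)·1 + (2/23)·166 + (4/23)·3 = 241/23
Expected profit = 241/23 − 12 = -35/23 ≈ -$1.52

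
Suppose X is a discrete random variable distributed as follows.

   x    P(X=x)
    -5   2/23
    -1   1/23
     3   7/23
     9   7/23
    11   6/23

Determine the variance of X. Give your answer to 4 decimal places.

24.6503

E[X] = (2/23)·(-5) + (1/23)·(-1) + (7/23)·3 + (7/23)·9 + (6/23)·11 = 139/23
E[X²] = (2/23)·25 + (1/23)·1 + (7/23)·9 + (7/23)·81 + (6/23)·121 = 1407/23
Var(X) = 1407/23 − (139/23)² = 13040/529 ≈ 24.6503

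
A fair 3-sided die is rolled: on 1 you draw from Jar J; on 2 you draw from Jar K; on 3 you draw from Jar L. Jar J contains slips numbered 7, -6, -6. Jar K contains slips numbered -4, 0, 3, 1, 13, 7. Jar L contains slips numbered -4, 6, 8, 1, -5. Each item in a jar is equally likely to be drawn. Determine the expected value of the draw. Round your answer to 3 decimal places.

0.956

E[X | Jar J] = (7 − 6 − 6)/3 = -5/3
E[X | Jar K] = (-4 + 0 + 3 + 1 + 13 + 7)/6 = 10/3
E[X | Jar L] = (-4 + 6 + 8 + 1 − 5)/5 = 6/5
E[X] = (1/3)·(-5/3) + (1/3)·10/3 + (1/3)·6/5 = 43/45 ≈ 0.956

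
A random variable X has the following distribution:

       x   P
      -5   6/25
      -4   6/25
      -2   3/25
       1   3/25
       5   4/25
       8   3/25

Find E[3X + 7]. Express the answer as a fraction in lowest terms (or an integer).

E[3x+7] = (6/25)·(-8) + (6/25)·(-5) + (3/25)·1 + (3/25)·10 + (4/25)·22 + (3/25)·31
     = 136/25

136/25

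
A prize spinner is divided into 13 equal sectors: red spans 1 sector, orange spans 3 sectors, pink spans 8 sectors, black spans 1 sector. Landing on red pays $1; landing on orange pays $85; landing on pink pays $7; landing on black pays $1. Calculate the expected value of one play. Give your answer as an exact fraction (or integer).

313/13 dollars

E[payout] = (1/13)·1 + (3/13)·85 + (8/13)·7 + (1/13)·1 = 313/13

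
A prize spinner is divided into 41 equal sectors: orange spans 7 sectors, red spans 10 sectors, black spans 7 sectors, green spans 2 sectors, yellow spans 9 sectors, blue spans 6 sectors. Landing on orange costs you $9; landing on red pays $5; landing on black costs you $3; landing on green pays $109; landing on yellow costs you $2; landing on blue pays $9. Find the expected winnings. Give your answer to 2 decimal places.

E[payout] = (7/41)·(-9) + (10/41)·5 + (7/41)·(-3) + (2/41)·109 + (9/41)·(-2) + (6/41)·9 = 220/41
≈ $5.37

$5.37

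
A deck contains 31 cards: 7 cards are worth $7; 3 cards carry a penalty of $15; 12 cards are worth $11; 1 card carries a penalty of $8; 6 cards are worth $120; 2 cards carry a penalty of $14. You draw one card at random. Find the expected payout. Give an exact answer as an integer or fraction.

E[payout] = (7/31)·7 + (3/31)·(-15) + (12/31)·11 + (1/31)·(-8) + (6/31)·120 + (2/31)·(-14) = 820/31

820/31 dollars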